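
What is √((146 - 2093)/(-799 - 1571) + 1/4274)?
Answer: √585523746210/844115 ≈ 0.90651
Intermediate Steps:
√((146 - 2093)/(-799 - 1571) + 1/4274) = √(-1947/(-2370) + 1/4274) = √(-1947*(-1/2370) + 1/4274) = √(649/790 + 1/4274) = √(693654/844115) = √585523746210/844115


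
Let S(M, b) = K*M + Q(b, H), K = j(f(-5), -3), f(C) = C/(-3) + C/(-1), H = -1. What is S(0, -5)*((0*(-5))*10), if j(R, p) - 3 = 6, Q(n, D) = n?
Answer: 0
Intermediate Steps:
f(C) = -4*C/3 (f(C) = C*(-⅓) + C*(-1) = -C/3 - C = -4*C/3)
j(R, p) = 9 (j(R, p) = 3 + 6 = 9)
K = 9
S(M, b) = b + 9*M (S(M, b) = 9*M + b = b + 9*M)
S(0, -5)*((0*(-5))*10) = (-5 + 9*0)*((0*(-5))*10) = (-5 + 0)*(0*10) = -5*0 = 0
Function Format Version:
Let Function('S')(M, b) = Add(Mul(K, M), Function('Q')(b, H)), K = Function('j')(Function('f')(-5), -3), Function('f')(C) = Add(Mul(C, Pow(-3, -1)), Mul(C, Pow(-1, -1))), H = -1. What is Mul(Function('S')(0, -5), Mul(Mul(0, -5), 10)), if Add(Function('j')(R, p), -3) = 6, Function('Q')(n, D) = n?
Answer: 0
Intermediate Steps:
Function('f')(C) = Mul(Rational(-4, 3), C) (Function('f')(C) = Add(Mul(C, Rational(-1, 3)), Mul(C, -1)) = Add(Mul(Rational(-1, 3), C), Mul(-1, C)) = Mul(Rational(-4, 3), C))
Function('j')(R, p) = 9 (Function('j')(R, p) = Add(3, 6) = 9)
K = 9
Function('S')(M, b) = Add(b, Mul(9, M)) (Function('S')(M, b) = Add(Mul(9, M), b) = Add(b, Mul(9, M)))
Mul(Function('S')(0, -5), Mul(Mul(0, -5), 10)) = Mul(Add(-5, Mul(9, 0)), Mul(Mul(0, -5), 10)) = Mul(Add(-5, 0), Mul(0, 10)) = Mul(-5, 0) = 0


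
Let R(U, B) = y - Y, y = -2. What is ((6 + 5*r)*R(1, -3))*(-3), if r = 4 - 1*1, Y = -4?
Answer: -126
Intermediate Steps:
R(U, B) = 2 (R(U, B) = -2 - 1*(-4) = -2 + 4 = 2)
r = 3 (r = 4 - 1 = 3)
((6 + 5*r)*R(1, -3))*(-3) = ((6 + 5*3)*2)*(-3) = ((6 + 15)*2)*(-3) = (21*2)*(-3) = 42*(-3) = -126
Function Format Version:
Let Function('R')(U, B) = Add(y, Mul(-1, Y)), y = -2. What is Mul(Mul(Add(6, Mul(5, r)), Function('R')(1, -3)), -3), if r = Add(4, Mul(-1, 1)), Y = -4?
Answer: -126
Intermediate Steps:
Function('R')(U, B) = 2 (Function('R')(U, B) = Add(-2, Mul(-1, -4)) = Add(-2, 4) = 2)
r = 3 (r = Add(4, -1) = 3)
Mul(Mul(Add(6, Mul(5, r)), Function('R')(1, -3)), -3) = Mul(Mul(Add(6, Mul(5, 3)), 2), -3) = Mul(Mul(Add(6, 15), 2), -3) = Mul(Mul(21, 2), -3) = Mul(42, -3) = -126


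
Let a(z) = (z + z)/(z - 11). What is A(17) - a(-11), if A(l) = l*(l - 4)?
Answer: 220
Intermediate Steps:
A(l) = l*(-4 + l)
a(z) = 2*z/(-11 + z) (a(z) = (2*z)/(-11 + z) = 2*z/(-11 + z))
A(17) - a(-11) = 17*(-4 + 17) - 2*(-11)/(-11 - 11) = 17*13 - 2*(-11)/(-22) = 221 - 2*(-11)*(-1)/22 = 221 - 1*1 = 221 - 1 = 220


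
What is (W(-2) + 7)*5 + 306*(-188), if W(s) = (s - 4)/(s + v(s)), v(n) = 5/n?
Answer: -172459/3 ≈ -57486.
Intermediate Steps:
W(s) = (-4 + s)/(s + 5/s) (W(s) = (s - 4)/(s + 5/s) = (-4 + s)/(s + 5/s))
(W(-2) + 7)*5 + 306*(-188) = (-2*(-4 - 2)/(5 + (-2)²) + 7)*5 + 306*(-188) = (-2*(-6)/(5 + 4) + 7)*5 - 57528 = (-2*(-6)/9 + 7)*5 - 57528 = (-2*⅑*(-6) + 7)*5 - 57528 = (4/3 + 7)*5 - 57528 = (25/3)*5 - 57528 = 125/3 - 57528 = -172459/3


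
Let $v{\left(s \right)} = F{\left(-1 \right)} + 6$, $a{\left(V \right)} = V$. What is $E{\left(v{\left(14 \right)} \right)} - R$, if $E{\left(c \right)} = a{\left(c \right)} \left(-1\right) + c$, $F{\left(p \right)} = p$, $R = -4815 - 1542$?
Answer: $6357$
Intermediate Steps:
$R = -6357$ ($R = -4815 - 1542 = -6357$)
$v{\left(s \right)} = 5$ ($v{\left(s \right)} = -1 + 6 = 5$)
$E{\left(c \right)} = 0$ ($E{\left(c \right)} = c \left(-1\right) + c = - c + c = 0$)
$E{\left(v{\left(14 \right)} \right)} - R = 0 - -6357 = 0 + 6357 = 6357$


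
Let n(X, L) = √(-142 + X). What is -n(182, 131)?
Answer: -2*√10 ≈ -6.3246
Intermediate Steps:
-n(182, 131) = -√(-142 + 182) = -√40 = -2*√10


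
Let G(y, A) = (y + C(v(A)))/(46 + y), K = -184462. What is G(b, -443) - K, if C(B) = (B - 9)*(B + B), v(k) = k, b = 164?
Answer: 19568828/105 ≈ 1.8637e+5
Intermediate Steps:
C(B) = 2*B*(-9 + B) (C(B) = (-9 + B)*(2*B) = 2*B*(-9 + B))
G(y, A) = (y + 2*A*(-9 + A))/(46 + y)
G(b, -443) - K = (164 + 2*(-443)*(-9 - 443))/(46 + 164) - 1*(-184462) = (164 + 2*(-443)*(-452))/210 + 184462 = (164 + 400472)/210 + 184462 = (1/210)*400636 + 184462 = 200318/105 + 184462 = 19568828/105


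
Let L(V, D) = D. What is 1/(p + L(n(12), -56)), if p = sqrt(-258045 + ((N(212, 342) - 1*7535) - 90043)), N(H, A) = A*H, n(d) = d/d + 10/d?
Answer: -56/286255 - I*sqrt(283119)/286255 ≈ -0.00019563 - 0.0018588*I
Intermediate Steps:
n(d) = 1 + 10/d
p = I*sqrt(283119) (p = sqrt(-258045 + ((342*212 - 1*7535) - 90043)) = sqrt(-258045 + ((72504 - 7535) - 90043)) = sqrt(-258045 + (64969 - 90043)) = sqrt(-258045 - 25074) = sqrt(-283119) = I*sqrt(283119) ≈ 532.09*I)
1/(p + L(n(12), -56)) = 1/(I*sqrt(283119) - 56) = 1/(-56 + I*sqrt(283119))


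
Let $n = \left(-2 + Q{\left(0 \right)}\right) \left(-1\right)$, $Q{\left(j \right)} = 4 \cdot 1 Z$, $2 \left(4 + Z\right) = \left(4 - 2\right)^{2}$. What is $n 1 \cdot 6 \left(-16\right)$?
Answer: $-960$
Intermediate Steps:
$Z = -2$ ($Z = -4 + \frac{\left(4 - 2\right)^{2}}{2} = -4 + \frac{2^{2}}{2} = -4 + \frac{1}{2} \cdot 4 = -4 + 2 = -2$)
$Q{\left(j \right)} = -8$ ($Q{\left(j \right)} = 4 \cdot 1 \left(-2\right) = 4 \left(-2\right) = -8$)
$n = 10$ ($n = \left(-2 - 8\right) \left(-1\right) = \left(-10\right) \left(-1\right) = 10$)
$n 1 \cdot 6 \left(-16\right) = 10 \cdot 1 \cdot 6 \left(-16\right) = 10 \cdot 6 \left(-16\right) = 60 \left(-16\right) = -960$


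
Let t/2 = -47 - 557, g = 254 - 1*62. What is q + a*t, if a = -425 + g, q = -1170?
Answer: 280294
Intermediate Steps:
g = 192 (g = 254 - 62 = 192)
t = -1208 (t = 2*(-47 - 557) = 2*(-604) = -1208)
a = -233 (a = -425 + 192 = -233)
q + a*t = -1170 - 233*(-1208) = -1170 + 281464 = 280294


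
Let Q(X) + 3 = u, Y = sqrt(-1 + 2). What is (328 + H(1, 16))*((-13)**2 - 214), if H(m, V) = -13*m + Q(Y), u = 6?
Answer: -14310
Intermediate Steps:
Y = 1 (Y = sqrt(1) = 1)
Q(X) = 3 (Q(X) = -3 + 6 = 3)
H(m, V) = 3 - 13*m (H(m, V) = -13*m + 3 = 3 - 13*m)
(328 + H(1, 16))*((-13)**2 - 214) = (328 + (3 - 13*1))*((-13)**2 - 214) = (328 + (3 - 13))*(169 - 214) = (328 - 10)*(-45) = 318*(-45) = -14310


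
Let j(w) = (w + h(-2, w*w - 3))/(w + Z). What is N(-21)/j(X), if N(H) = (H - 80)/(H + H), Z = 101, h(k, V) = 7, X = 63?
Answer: 4141/735 ≈ 5.6340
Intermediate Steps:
N(H) = (-80 + H)/(2*H) (N(H) = (-80 + H)/((2*H)) = (-80 + H)*(1/(2*H)) = (-80 + H)/(2*H))
j(w) = (7 + w)/(101 + w) (j(w) = (w + 7)/(w + 101) = (7 + w)/(101 + w))
N(-21)/j(X) = ((½)*(-80 - 21)/(-21))/(((7 + 63)/(101 + 63))) = ((½)*(-1/21)*(-101))/((70/164)) = 101/(42*(((1/164)*70))) = 101/(42*(35/82)) = (101/42)*(82/35) = 4141/735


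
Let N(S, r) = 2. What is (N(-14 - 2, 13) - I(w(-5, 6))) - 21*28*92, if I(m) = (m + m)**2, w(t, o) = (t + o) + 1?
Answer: -54110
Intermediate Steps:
w(t, o) = 1 + o + t (w(t, o) = (o + t) + 1 = 1 + o + t)
I(m) = 4*m**2 (I(m) = (2*m)**2 = 4*m**2)
(N(-14 - 2, 13) - I(w(-5, 6))) - 21*28*92 = (2 - 4*(1 + 6 - 5)**2) - 21*28*92 = (2 - 4*2**2) - 588*92 = (2 - 4*4) - 54096 = (2 - 1*16) - 54096 = (2 - 16) - 54096 = -14 - 54096 = -54110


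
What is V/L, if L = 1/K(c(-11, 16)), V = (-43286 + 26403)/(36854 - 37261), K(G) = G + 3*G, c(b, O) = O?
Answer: 1080512/407 ≈ 2654.8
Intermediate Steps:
K(G) = 4*G
V = 16883/407 (V = -16883/(-407) = -16883*(-1/407) = 16883/407 ≈ 41.482)
L = 1/64 (L = 1/(4*16) = 1/64 ≈ 0.015625)
V/L = 16883/(407*(1/64)) = (16883/407)*64 = 1080512/407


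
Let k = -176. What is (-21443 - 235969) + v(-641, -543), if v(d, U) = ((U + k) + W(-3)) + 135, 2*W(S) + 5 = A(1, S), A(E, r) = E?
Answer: -257998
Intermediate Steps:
W(S) = -2 (W(S) = -5/2 + (1/2)*1 = -5/2 + 1/2 = -2)
v(d, U) = -43 + U (v(d, U) = ((U - 176) - 2) + 135 = ((-176 + U) - 2) + 135 = (-178 + U) + 135 = -43 + U)
(-21443 - 235969) + v(-641, -543) = (-21443 - 235969) + (-43 - 543) = -257412 - 586 = -257998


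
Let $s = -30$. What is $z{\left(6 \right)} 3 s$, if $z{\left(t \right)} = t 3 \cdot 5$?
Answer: $-8100$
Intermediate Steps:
$z{\left(t \right)} = 15 t$ ($z{\left(t \right)} = 3 t 5 = 15 t$)
$z{\left(6 \right)} 3 s = 15 \cdot 6 \cdot 3 \left(-30\right) = 90 \cdot 3 \left(-30\right) = 270 \left(-30\right) = -8100$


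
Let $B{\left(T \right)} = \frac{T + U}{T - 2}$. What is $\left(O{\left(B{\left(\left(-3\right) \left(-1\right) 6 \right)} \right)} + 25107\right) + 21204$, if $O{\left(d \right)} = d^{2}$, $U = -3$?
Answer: $\frac{11855841}{256} \approx 46312.0$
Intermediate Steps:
$B{\left(T \right)} = \frac{-3 + T}{-2 + T}$ ($B{\left(T \right)} = \frac{T - 3}{T - 2} = \frac{-3 + T}{-2 + T}$)
$\left(O{\left(B{\left(\left(-3\right) \left(-1\right) 6 \right)} \right)} + 25107\right) + 21204 = \left(\left(\frac{-3 + \left(-3\right) \left(-1\right) 6}{-2 + \left(-3\right) \left(-1\right) 6}\right)^{2} + 25107\right) + 21204 = \left(\left(\frac{-3 + 3 \cdot 6}{-2 + 3 \cdot 6}\right)^{2} + 25107\right) + 21204 = \left(\left(\frac{-3 + 18}{-2 + 18}\right)^{2} + 25107\right) + 21204 = \left(\left(\frac{1}{16} \cdot 15\right)^{2} + 25107\right) + 21204 = \left(\left(\frac{15}{16}\right)^{2} + 25107\right) + 21204 = \left(\frac{225}{256} + 25107\right) + 21204 = \frac{6427617}{256} + 21204 = \frac{11855841}{256}$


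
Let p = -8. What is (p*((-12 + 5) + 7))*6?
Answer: 0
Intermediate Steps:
(p*((-12 + 5) + 7))*6 = -8*((-12 + 5) + 7)*6 = -8*(-7 + 7)*6 = -8*0*6 = 0*6 = 0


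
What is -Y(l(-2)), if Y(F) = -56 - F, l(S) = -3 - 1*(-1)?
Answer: 54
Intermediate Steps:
l(S) = -2 (l(S) = -3 + 1 = -2)
-Y(l(-2)) = -(-56 - 1*(-2)) = -(-56 + 2) = -1*(-54) = 54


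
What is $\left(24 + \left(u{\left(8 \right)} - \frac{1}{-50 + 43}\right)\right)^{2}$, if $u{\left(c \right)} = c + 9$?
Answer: $\frac{82944}{49} \approx 1692.7$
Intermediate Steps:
$u{\left(c \right)} = 9 + c$
$\left(24 + \left(u{\left(8 \right)} - \frac{1}{-50 + 43}\right)\right)^{2} = \left(24 + \left(\left(9 + 8\right) - \frac{1}{-50 + 43}\right)\right)^{2} = \left(24 + \left(17 - \frac{1}{-7}\right)\right)^{2} = \left(24 + \left(17 - - \frac{1}{7}\right)\right)^{2} = \left(24 + \left(17 + \frac{1}{7}\right)\right)^{2} = \left(24 + \frac{120}{7}\right)^{2} = \left(\frac{288}{7}\right)^{2} = \frac{82944}{49}$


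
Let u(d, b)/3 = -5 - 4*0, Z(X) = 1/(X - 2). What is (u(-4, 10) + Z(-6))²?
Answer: 14641/64 ≈ 228.77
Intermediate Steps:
Z(X) = 1/(-2 + X)
u(d, b) = -15 (u(d, b) = 3*(-5 - 4*0) = 3*(-5 + 0) = 3*(-5) = -15)
(u(-4, 10) + Z(-6))² = (-15 + 1/(-2 - 6))² = (-15 + 1/(-8))² = (-15 - ⅛)² = (-121/8)² = 14641/64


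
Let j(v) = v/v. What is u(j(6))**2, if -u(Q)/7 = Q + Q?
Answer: 196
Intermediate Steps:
j(v) = 1
u(Q) = -14*Q (u(Q) = -7*(Q + Q) = -14*Q)
u(j(6))**2 = (-14*1)**2 = (-14)**2 = 196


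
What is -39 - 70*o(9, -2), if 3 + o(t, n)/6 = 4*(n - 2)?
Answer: 7941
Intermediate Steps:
o(t, n) = -66 + 24*n (o(t, n) = -18 + 6*(4*(n - 2)) = -18 + 6*(4*(-2 + n)) = -18 + 6*(-8 + 4*n) = -18 + (-48 + 24*n) = -66 + 24*n)
-39 - 70*o(9, -2) = -39 - 70*(-66 + 24*(-2)) = -39 - 70*(-66 - 48) = -39 - 70*(-114) = -39 + 7980 = 7941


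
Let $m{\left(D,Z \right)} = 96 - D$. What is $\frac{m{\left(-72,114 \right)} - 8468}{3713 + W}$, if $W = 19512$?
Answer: $- \frac{332}{929} \approx -0.35737$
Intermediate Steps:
$\frac{m{\left(-72,114 \right)} - 8468}{3713 + W} = \frac{\left(96 - -72\right) - 8468}{3713 + 19512} = \frac{\left(96 + 72\right) - 8468}{23225} = \left(168 - 8468\right) \frac{1}{23225} = \left(-8300\right) \frac{1}{23225} = - \frac{332}{929}$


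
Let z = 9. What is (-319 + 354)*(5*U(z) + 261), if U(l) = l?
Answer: 10710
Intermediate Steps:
(-319 + 354)*(5*U(z) + 261) = (-319 + 354)*(5*9 + 261) = 35*(45 + 261) = 35*306 = 10710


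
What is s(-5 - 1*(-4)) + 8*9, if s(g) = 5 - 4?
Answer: 73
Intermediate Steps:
s(g) = 1
s(-5 - 1*(-4)) + 8*9 = 1 + 8*9 = 1 + 72 = 73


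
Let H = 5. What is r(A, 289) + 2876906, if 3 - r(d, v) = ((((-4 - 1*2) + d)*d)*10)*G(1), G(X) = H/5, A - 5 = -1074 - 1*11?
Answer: -8851891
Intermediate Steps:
A = -1080 (A = 5 + (-1074 - 1*11) = 5 + (-1074 - 11) = 5 - 1085 = -1080)
G(X) = 1 (G(X) = 5/5 = 5*(⅕) = 1)
r(d, v) = 3 - 10*d*(-6 + d) (r(d, v) = 3 - (((-4 - 1*2) + d)*d)*10 = 3 - (((-4 - 2) + d)*d)*10 = 3 - ((-6 + d)*d)*10 = 3 - (d*(-6 + d))*10 = 3 - 10*d*(-6 + d))
r(A, 289) + 2876906 = (3 - 10*(-1080)² + 60*(-1080)) + 2876906 = (3 - 10*1166400 - 64800) + 2876906 = (3 - 11664000 - 64800) + 2876906 = -11728797 + 2876906 = -8851891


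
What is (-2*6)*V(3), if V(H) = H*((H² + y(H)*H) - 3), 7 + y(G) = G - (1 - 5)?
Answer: -216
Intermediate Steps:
y(G) = -3 + G (y(G) = -7 + (G - (1 - 5)) = -7 + (G - 1*(-4)) = -7 + (G + 4) = -7 + (4 + G) = -3 + G)
V(H) = H*(-3 + H² + H*(-3 + H)) (V(H) = H*((H² + (-3 + H)*H) - 3) = H*((H² + H*(-3 + H)) - 3) = H*(-3 + H² + H*(-3 + H)))
(-2*6)*V(3) = (-2*6)*(3*(-3 + 3² + 3*(-3 + 3))) = -36*(-3 + 9 + 3*0) = -36*(-3 + 9 + 0) = -36*6 = -12*18 = -216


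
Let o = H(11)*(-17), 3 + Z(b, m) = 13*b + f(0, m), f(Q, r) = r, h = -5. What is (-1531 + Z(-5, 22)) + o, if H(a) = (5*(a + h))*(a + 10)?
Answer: -12287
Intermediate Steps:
Z(b, m) = -3 + m + 13*b (Z(b, m) = -3 + (13*b + m) = -3 + (m + 13*b) = -3 + m + 13*b)
H(a) = (-25 + 5*a)*(10 + a) (H(a) = (5*(a - 5))*(a + 10) = (5*(-5 + a))*(10 + a) = (-25 + 5*a)*(10 + a))
o = -10710 (o = (-250 + 5*11**2 + 25*11)*(-17) = (-250 + 5*121 + 275)*(-17) = (-250 + 605 + 275)*(-17) = 630*(-17) = -10710)
(-1531 + Z(-5, 22)) + o = (-1531 + (-3 + 22 + 13*(-5))) - 10710 = (-1531 + (-3 + 22 - 65)) - 10710 = (-1531 - 46) - 10710 = -1577 - 10710 = -12287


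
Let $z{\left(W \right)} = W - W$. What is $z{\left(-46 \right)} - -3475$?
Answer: $3475$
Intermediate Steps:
$z{\left(W \right)} = 0$
$z{\left(-46 \right)} - -3475 = 0 - -3475 = 0 + 3475 = 3475$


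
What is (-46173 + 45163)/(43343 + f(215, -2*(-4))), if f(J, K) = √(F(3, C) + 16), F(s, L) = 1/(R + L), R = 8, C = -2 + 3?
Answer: -196993935/8453770348 + 1515*√145/8453770348 ≈ -0.023300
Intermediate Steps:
C = 1
F(s, L) = 1/(8 + L)
f(J, K) = √145/3 (f(J, K) = √(1/(8 + 1) + 16) = √(1/9 + 16) = √(⅑ + 16) = √(145/9) = √145/3)
(-46173 + 45163)/(43343 + f(215, -2*(-4))) = (-46173 + 45163)/(43343 + √145/3) = -1010/(43343 + √145/3)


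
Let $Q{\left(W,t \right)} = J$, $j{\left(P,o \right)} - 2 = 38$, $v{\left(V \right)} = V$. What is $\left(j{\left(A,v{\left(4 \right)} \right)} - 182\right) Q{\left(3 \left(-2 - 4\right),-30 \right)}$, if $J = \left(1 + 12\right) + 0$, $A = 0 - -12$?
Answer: $-1846$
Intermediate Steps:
$A = 12$ ($A = 0 + 12 = 12$)
$j{\left(P,o \right)} = 40$ ($j{\left(P,o \right)} = 2 + 38 = 40$)
$J = 13$ ($J = 13 + 0 = 13$)
$Q{\left(W,t \right)} = 13$
$\left(j{\left(A,v{\left(4 \right)} \right)} - 182\right) Q{\left(3 \left(-2 - 4\right),-30 \right)} = \left(40 - 182\right) 13 = \left(-142\right) 13 = -1846$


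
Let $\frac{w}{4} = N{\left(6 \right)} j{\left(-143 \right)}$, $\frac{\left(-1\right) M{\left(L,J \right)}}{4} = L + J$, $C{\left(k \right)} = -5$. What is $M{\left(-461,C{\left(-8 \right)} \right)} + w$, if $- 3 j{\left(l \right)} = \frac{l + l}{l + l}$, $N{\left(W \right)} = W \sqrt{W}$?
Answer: $1864 - 8 \sqrt{6} \approx 1844.4$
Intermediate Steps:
$N{\left(W \right)} = W^{\frac{3}{2}}$
$j{\left(l \right)} = - \frac{1}{3}$ ($j{\left(l \right)} = - \frac{\left(l + l\right) \frac{1}{l + l}}{3} = - \frac{2 l \frac{1}{2 l}}{3} = \left(- \frac{1}{3}\right) 1 = - \frac{1}{3}$)
$M{\left(L,J \right)} = - 4 J - 4 L$ ($M{\left(L,J \right)} = - 4 \left(L + J\right) = - 4 \left(J + L\right) = - 4 J - 4 L$)
$w = - 8 \sqrt{6}$ ($w = 4 \cdot 6^{\frac{3}{2}} \left(- \frac{1}{3}\right) = 4 \cdot 6 \sqrt{6} \left(- \frac{1}{3}\right) = 4 \left(- 2 \sqrt{6}\right) = - 8 \sqrt{6} \approx -19.596$)
$M{\left(-461,C{\left(-8 \right)} \right)} + w = \left(\left(-4\right) \left(-5\right) - -1844\right) - 8 \sqrt{6} = \left(20 + 1844\right) - 8 \sqrt{6} = 1864 - 8 \sqrt{6}$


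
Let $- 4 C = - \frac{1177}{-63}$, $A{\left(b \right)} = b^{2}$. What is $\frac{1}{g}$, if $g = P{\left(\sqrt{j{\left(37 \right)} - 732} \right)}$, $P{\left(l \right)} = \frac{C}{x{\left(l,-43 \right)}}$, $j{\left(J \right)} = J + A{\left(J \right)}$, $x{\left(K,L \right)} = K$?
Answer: $- \frac{252 \sqrt{674}}{1177} \approx -5.5585$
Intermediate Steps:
$C = - \frac{1177}{252}$ ($C = - \frac{\left(-1177\right) \frac{1}{-63}}{4} = - \frac{\left(-1177\right) \left(- \frac{1}{63}\right)}{4} = \left(- \frac{1}{4}\right) \frac{1177}{63} = - \frac{1177}{252} \approx -4.6706$)
$j{\left(J \right)} = J + J^{2}$
$P{\left(l \right)} = - \frac{1177}{252 l}$
$g = - \frac{1177 \sqrt{674}}{169848}$ ($g = - \frac{1177}{252 \sqrt{37 \left(1 + 37\right) - 732}} = - \frac{1177}{252 \sqrt{37 \cdot 38 - 732}} = - \frac{1177}{252 \sqrt{1406 - 732}} = - \frac{1177}{252 \sqrt{674}} = - \frac{1177 \frac{\sqrt{674}}{674}}{252} = - \frac{1177 \sqrt{674}}{169848} \approx -0.17991$)
$\frac{1}{g} = \frac{1}{\left(- \frac{1177}{169848}\right) \sqrt{674}} = - \frac{252 \sqrt{674}}{1177}$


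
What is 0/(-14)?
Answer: 0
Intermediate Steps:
0/(-14) = 0*(-1/14) = 0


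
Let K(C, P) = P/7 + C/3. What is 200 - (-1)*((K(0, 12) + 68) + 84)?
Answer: 2476/7 ≈ 353.71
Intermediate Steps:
K(C, P) = C/3 + P/7 (K(C, P) = P*(⅐) + C*(⅓) = P/7 + C/3 = C/3 + P/7)
200 - (-1)*((K(0, 12) + 68) + 84) = 200 - (-1)*((((⅓)*0 + (⅐)*12) + 68) + 84) = 200 - (-1)*(((0 + 12/7) + 68) + 84) = 200 - (-1)*((12/7 + 68) + 84) = 200 - (-1)*(488/7 + 84) = 200 - (-1)*1076/7 = 200 - 1*(-1076/7) = 200 + 1076/7 = 2476/7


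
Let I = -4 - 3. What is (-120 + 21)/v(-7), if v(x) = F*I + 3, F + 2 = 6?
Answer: 99/25 ≈ 3.9600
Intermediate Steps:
F = 4 (F = -2 + 6 = 4)
I = -7
v(x) = -25 (v(x) = 4*(-7) + 3 = -28 + 3 = -25)
(-120 + 21)/v(-7) = (-120 + 21)/(-25) = -99*(-1/25) = 99/25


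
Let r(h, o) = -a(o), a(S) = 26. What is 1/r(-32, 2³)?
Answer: -1/26 ≈ -0.038462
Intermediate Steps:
r(h, o) = -26 (r(h, o) = -1*26 = -26)
1/r(-32, 2³) = 1/(-26) = -1/26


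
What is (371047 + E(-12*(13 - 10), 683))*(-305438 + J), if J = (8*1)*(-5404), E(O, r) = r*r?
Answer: -292023677120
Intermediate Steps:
E(O, r) = r**2
J = -43232 (J = 8*(-5404) = -43232)
(371047 + E(-12*(13 - 10), 683))*(-305438 + J) = (371047 + 683**2)*(-305438 - 43232) = (371047 + 466489)*(-348670) = 837536*(-348670) = -292023677120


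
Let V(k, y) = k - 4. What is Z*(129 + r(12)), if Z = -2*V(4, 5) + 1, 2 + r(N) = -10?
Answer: 117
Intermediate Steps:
V(k, y) = -4 + k
r(N) = -12 (r(N) = -2 - 10 = -12)
Z = 1 (Z = -2*(-4 + 4) + 1 = -2*0 + 1 = 0 + 1 = 1)
Z*(129 + r(12)) = 1*(129 - 12) = 1*117 = 117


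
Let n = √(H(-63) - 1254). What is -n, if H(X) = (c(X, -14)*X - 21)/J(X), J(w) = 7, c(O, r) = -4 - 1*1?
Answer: -2*I*√303 ≈ -34.814*I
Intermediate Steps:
c(O, r) = -5 (c(O, r) = -4 - 1 = -5)
H(X) = -3 - 5*X/7 (H(X) = (-5*X - 21)/7 = (-21 - 5*X)*(⅐) = -3 - 5*X/7)
n = 2*I*√303 (n = √((-3 - 5/7*(-63)) - 1254) = √((-3 + 45) - 1254) = √(42 - 1254) = √(-1212) = 2*I*√303 ≈ 34.814*I)
-n = -2*I*√303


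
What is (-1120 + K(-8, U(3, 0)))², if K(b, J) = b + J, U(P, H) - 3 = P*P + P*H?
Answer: 1245456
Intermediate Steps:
U(P, H) = 3 + P² + H*P (U(P, H) = 3 + (P*P + P*H) = 3 + (P² + H*P) = 3 + P² + H*P)
K(b, J) = J + b
(-1120 + K(-8, U(3, 0)))² = (-1120 + ((3 + 3² + 0*3) - 8))² = (-1120 + ((3 + 9 + 0) - 8))² = (-1120 + (12 - 8))² = (-1120 + 4)² = (-1116)² = 1245456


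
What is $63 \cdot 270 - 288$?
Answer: $16722$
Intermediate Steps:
$63 \cdot 270 - 288 = 17010 - 288 = 16722$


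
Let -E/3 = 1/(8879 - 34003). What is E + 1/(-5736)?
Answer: -1979/36027816 ≈ -5.4930e-5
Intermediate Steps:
E = 3/25124 (E = -3/(8879 - 34003) = -3/(-25124) = -3*(-1/25124) = 3/25124 ≈ 0.00011941)
E + 1/(-5736) = 3/25124 + 1/(-5736) = 3/25124 - 1/5736 = -1979/36027816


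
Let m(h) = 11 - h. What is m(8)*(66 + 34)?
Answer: 300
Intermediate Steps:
m(8)*(66 + 34) = (11 - 1*8)*(66 + 34) = (11 - 8)*100 = 3*100 = 300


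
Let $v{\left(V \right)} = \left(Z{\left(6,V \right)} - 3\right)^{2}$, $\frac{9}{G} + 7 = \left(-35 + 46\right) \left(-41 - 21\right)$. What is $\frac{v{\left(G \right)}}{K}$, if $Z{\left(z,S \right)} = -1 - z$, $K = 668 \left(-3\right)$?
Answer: $- \frac{25}{501} \approx -0.0499$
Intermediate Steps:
$K = -2004$
$G = - \frac{9}{689}$ ($G = \frac{9}{-7 + \left(-35 + 46\right) \left(-41 - 21\right)} = \frac{9}{-7 + 11 \left(-62\right)} = \frac{9}{-7 - 682} = \frac{9}{-689} = 9 \left(- \frac{1}{689}\right) = - \frac{9}{689} \approx -0.013062$)
$v{\left(V \right)} = 100$ ($v{\left(V \right)} = \left(\left(-1 - 6\right) - 3\right)^{2} = \left(-7 - 3\right)^{2} = \left(-10\right)^{2} = 100$)
$\frac{v{\left(G \right)}}{K} = \frac{100}{-2004} = 100 \left(- \frac{1}{2004}\right) = - \frac{25}{501}$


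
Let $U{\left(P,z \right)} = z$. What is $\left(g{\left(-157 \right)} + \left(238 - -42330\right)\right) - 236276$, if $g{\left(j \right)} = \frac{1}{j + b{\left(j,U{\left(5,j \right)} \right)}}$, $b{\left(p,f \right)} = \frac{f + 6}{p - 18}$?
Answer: $- \frac{5292877567}{27324} \approx -1.9371 \cdot 10^{5}$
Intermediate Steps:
$b{\left(p,f \right)} = \frac{6 + f}{-18 + p}$
$g{\left(j \right)} = \frac{1}{j + \frac{6 + j}{-18 + j}}$
$\left(g{\left(-157 \right)} + \left(238 - -42330\right)\right) - 236276 = \left(\frac{-18 - 157}{6 - 157 - 157 \left(-18 - 157\right)} + \left(238 - -42330\right)\right) - 236276 = \left(\frac{1}{6 - 157 - -27475} \left(-175\right) + \left(238 + 42330\right)\right) - 236276 = \left(\frac{1}{6 - 157 + 27475} \left(-175\right) + 42568\right) - 236276 = \left(\frac{1}{27324} \left(-175\right) + 42568\right) - 236276 = \left(- \frac{175}{27324} + 42568\right) - 236276 = \frac{1163127857}{27324} - 236276 = - \frac{5292877567}{27324}$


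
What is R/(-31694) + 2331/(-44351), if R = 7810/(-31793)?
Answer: -1174239786446/22345083632521 ≈ -0.052550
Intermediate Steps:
R = -7810/31793 (R = 7810*(-1/31793) = -7810/31793 ≈ -0.24565)
R/(-31694) + 2331/(-44351) = -7810/31793/(-31694) + 2331/(-44351) = -7810/31793*(-1/31694) + 2331*(-1/44351) = 3905/503823671 - 2331/44351 = -1174239786446/22345083632521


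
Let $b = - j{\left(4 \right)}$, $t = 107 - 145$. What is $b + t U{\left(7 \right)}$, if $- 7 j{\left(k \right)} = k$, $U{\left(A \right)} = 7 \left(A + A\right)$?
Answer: $- \frac{26064}{7} \approx -3723.4$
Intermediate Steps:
$U{\left(A \right)} = 14 A$ ($U{\left(A \right)} = 7 \cdot 2 A = 14 A$)
$t = -38$
$j{\left(k \right)} = - \frac{k}{7}$
$b = \frac{4}{7}$ ($b = - \frac{\left(-1\right) 4}{7} = \left(-1\right) \left(- \frac{4}{7}\right) = \frac{4}{7} \approx 0.57143$)
$b + t U{\left(7 \right)} = \frac{4}{7} - 38 \cdot 14 \cdot 7 = \frac{4}{7} - 3724 = - \frac{26064}{7}$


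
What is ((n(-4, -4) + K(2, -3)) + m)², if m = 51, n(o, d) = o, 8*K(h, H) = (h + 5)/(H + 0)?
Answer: 1256641/576 ≈ 2181.7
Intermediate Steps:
K(h, H) = (5 + h)/(8*H) (K(h, H) = ((h + 5)/(H + 0))/8 = ((5 + h)/H)/8 = (5 + h)/(8*H))
((n(-4, -4) + K(2, -3)) + m)² = ((-4 + (⅛)*(5 + 2)/(-3)) + 51)² = ((-4 + (⅛)*(-⅓)*7) + 51)² = ((-4 - 7/24) + 51)² = (-103/24 + 51)² = (1121/24)² = 1256641/576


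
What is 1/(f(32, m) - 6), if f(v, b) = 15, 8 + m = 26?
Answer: ⅑ ≈ 0.11111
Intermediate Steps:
m = 18 (m = -8 + 26 = 18)
1/(f(32, m) - 6) = 1/(15 - 6) = 1/9 = ⅑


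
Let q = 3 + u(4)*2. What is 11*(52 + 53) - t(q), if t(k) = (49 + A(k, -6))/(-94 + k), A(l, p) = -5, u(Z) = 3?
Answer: 98219/85 ≈ 1155.5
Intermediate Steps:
q = 9 (q = 3 + 3*2 = 3 + 6 = 9)
t(k) = 44/(-94 + k) (t(k) = (49 - 5)/(-94 + k) = 44/(-94 + k))
11*(52 + 53) - t(q) = 11*(52 + 53) - 44/(-94 + 9) = 11*105 - 44/(-85) = 1155 - 44*(-1)/85 = 1155 - 1*(-44/85) = 1155 + 44/85 = 98219/85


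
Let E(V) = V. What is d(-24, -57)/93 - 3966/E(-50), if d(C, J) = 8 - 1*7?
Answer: 184444/2325 ≈ 79.331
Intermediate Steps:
d(C, J) = 1 (d(C, J) = 8 - 7 = 1)
d(-24, -57)/93 - 3966/E(-50) = 1/93 - 3966/(-50) = 1*(1/93) - 3966*(-1/50) = 1/93 + 1983/25 = 184444/2325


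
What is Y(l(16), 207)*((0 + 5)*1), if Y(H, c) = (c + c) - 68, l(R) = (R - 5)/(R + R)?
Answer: 1730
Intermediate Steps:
l(R) = (-5 + R)/(2*R) (l(R) = (-5 + R)/((2*R)) = (-5 + R)*(1/(2*R)) = (-5 + R)/(2*R))
Y(H, c) = -68 + 2*c (Y(H, c) = 2*c - 68 = -68 + 2*c)
Y(l(16), 207)*((0 + 5)*1) = (-68 + 2*207)*((0 + 5)*1) = (-68 + 414)*(5*1) = 346*5 = 1730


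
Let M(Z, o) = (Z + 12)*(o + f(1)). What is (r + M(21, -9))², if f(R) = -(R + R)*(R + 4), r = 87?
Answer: 291600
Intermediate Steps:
f(R) = -2*R*(4 + R)
M(Z, o) = (-10 + o)*(12 + Z) (M(Z, o) = (Z + 12)*(o - 2*1*(4 + 1)) = (12 + Z)*(o - 2*1*5) = (12 + Z)*(o - 10) = (12 + Z)*(-10 + o) = (-10 + o)*(12 + Z))
(r + M(21, -9))² = (87 + (-120 - 10*21 + 12*(-9) + 21*(-9)))² = (87 + (-120 - 210 - 108 - 189))² = (87 - 627)² = (-540)² = 291600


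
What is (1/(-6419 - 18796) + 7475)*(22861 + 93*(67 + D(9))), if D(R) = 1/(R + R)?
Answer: 16452887327146/75645 ≈ 2.1750e+8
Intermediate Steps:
D(R) = 1/(2*R)
(1/(-6419 - 18796) + 7475)*(22861 + 93*(67 + D(9))) = (1/(-6419 - 18796) + 7475)*(22861 + 93*(67 + (1/2)/9)) = (1/(-25215) + 7475)*(22861 + 93*(67 + (1/2)*(1/9))) = (-1/25215 + 7475)*(22861 + 93*(67 + 1/18)) = 188482124*(22861 + 93*(1207/18))/25215 = 188482124*(22861 + 37417/6)/25215 = (188482124/25215)*(174583/6) = 16452887327146/75645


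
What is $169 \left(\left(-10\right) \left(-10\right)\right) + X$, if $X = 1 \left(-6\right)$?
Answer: $16894$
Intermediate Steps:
$X = -6$
$169 \left(\left(-10\right) \left(-10\right)\right) + X = 169 \left(\left(-10\right) \left(-10\right)\right) - 6 = 169 \cdot 100 - 6 = 16900 - 6 = 16894$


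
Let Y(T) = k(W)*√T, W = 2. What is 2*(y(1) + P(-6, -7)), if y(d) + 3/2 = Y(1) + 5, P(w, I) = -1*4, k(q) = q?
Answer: 3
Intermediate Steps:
Y(T) = 2*√T
P(w, I) = -4
y(d) = 11/2 (y(d) = -3/2 + (2*√1 + 5) = -3/2 + (2*1 + 5) = -3/2 + (2 + 5) = -3/2 + 7 = 11/2)
2*(y(1) + P(-6, -7)) = 2*(11/2 - 4) = 2*(3/2) = 3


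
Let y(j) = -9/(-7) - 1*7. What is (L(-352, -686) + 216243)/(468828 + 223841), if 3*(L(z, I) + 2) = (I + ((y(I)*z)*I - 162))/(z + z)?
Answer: 28630105/91432308 ≈ 0.31313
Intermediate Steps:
y(j) = -40/7 (y(j) = -9*(-1/7) - 7 = 9/7 - 7 = -40/7)
L(z, I) = -2 + (-162 + I - 40*I*z/7)/(6*z) (L(z, I) = -2 + ((I + ((-40*z/7)*I - 162))/(z + z))/3 = -2 + ((I + (-40*I*z/7 - 162))/((2*z)))/3 = -2 + ((I + (-162 - 40*I*z/7))*(1/(2*z)))/3 = -2 + ((-162 + I - 40*I*z/7)*(1/(2*z)))/3 = -2 + ((-162 + I - 40*I*z/7)/(2*z))/3 = -2 + (-162 + I - 40*I*z/7)/(6*z))
(L(-352, -686) + 216243)/(468828 + 223841) = ((-2 - 27/(-352) - 20/21*(-686) + (1/6)*(-686)/(-352)) + 216243)/(468828 + 223841) = ((-2 - 27*(-1/352) + 1960/3 + (1/6)*(-686)*(-1/352)) + 216243)/692669 = ((-2 + 27/352 + 1960/3 + 343/1056) + 216243)*(1/692669) = (86029/132 + 216243)*(1/692669) = (28630105/132)*(1/692669) = 28630105/91432308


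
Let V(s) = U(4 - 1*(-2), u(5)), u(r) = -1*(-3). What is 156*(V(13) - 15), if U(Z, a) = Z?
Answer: -1404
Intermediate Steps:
u(r) = 3
V(s) = 6 (V(s) = 4 - 1*(-2) = 4 + 2 = 6)
156*(V(13) - 15) = 156*(6 - 15) = 156*(-9) = -1404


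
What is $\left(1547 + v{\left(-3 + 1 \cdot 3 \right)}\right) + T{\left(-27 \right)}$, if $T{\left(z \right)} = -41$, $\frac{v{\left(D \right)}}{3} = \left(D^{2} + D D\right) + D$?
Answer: $1506$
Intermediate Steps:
$v{\left(D \right)} = 3 D + 6 D^{2}$ ($v{\left(D \right)} = 3 \left(\left(D^{2} + D D\right) + D\right) = 3 \left(\left(D^{2} + D^{2}\right) + D\right) = 3 \left(2 D^{2} + D\right) = 3 \left(D + 2 D^{2}\right) = 3 D + 6 D^{2}$)
$\left(1547 + v{\left(-3 + 1 \cdot 3 \right)}\right) + T{\left(-27 \right)} = \left(1547 + 3 \left(-3 + 1 \cdot 3\right) \left(1 + 2 \left(-3 + 1 \cdot 3\right)\right)\right) - 41 = \left(1547 + 3 \left(-3 + 3\right) \left(1 + 2 \left(-3 + 3\right)\right)\right) - 41 = \left(1547 + 3 \cdot 0 \left(1 + 2 \cdot 0\right)\right) - 41 = \left(1547 + 3 \cdot 0 \left(1 + 0\right)\right) - 41 = \left(1547 + 3 \cdot 0 \cdot 1\right) - 41 = \left(1547 + 0\right) - 41 = 1547 - 41 = 1506$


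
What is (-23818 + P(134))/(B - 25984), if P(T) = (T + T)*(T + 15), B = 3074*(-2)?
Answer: -8057/16066 ≈ -0.50149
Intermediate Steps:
B = -6148
P(T) = 2*T*(15 + T) (P(T) = (2*T)*(15 + T) = 2*T*(15 + T))
(-23818 + P(134))/(B - 25984) = (-23818 + 2*134*(15 + 134))/(-6148 - 25984) = (-23818 + 2*134*149)/(-32132) = (-23818 + 39932)*(-1/32132) = 16114*(-1/32132) = -8057/16066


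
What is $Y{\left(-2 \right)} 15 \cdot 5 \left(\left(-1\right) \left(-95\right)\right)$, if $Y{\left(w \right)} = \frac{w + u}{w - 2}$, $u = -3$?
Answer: $\frac{35625}{4} \approx 8906.3$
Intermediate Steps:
$Y{\left(w \right)} = \frac{-3 + w}{-2 + w}$ ($Y{\left(w \right)} = \frac{w - 3}{w - 2} = \frac{-3 + w}{-2 + w}$)
$Y{\left(-2 \right)} 15 \cdot 5 \left(\left(-1\right) \left(-95\right)\right) = \frac{-3 - 2}{-2 - 2} \cdot 15 \cdot 5 \left(\left(-1\right) \left(-95\right)\right) = \frac{1}{-4} \left(-5\right) 15 \cdot 5 \cdot 95 = \left(- \frac{1}{4}\right) \left(-5\right) 15 \cdot 5 \cdot 95 = \frac{5}{4} \cdot 15 \cdot 5 \cdot 95 = \frac{75}{4} \cdot 5 \cdot 95 = \frac{375}{4} \cdot 95 = \frac{35625}{4}$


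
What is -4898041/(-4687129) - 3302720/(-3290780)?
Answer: 1579932502643/771215518531 ≈ 2.0486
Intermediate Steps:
-4898041/(-4687129) - 3302720/(-3290780) = -4898041*(-1/4687129) - 3302720*(-1/3290780) = 4898041/4687129 + 165136/164539 = 1579932502643/771215518531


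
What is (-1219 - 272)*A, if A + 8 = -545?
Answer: 824523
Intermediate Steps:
A = -553 (A = -8 - 545 = -553)
(-1219 - 272)*A = (-1219 - 272)*(-553) = -1491*(-553) = 824523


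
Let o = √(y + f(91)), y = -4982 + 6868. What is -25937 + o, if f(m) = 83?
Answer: -25937 + √1969 ≈ -25893.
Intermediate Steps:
y = 1886
o = √1969 (o = √(1886 + 83) = √1969 ≈ 44.373)
-25937 + o = -25937 + √1969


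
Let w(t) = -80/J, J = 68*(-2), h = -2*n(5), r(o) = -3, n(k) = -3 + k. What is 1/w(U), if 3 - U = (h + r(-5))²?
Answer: 17/10 ≈ 1.7000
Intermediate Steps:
h = -4 (h = -2*(-3 + 5) = -2*2 = -4)
J = -136
U = -46 (U = 3 - (-4 - 3)² = 3 - 1*(-7)² = 3 - 1*49 = 3 - 49 = -46)
w(t) = 10/17 (w(t) = -80/(-136) = -80*(-1/136) = 10/17)
1/w(U) = 1/(10/17) = 17/10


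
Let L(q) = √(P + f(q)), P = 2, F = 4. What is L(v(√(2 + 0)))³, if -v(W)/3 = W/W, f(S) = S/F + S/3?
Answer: ⅛ ≈ 0.12500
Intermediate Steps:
f(S) = 7*S/12 (f(S) = S/4 + S/3 = 7*S/12)
v(W) = -3 (v(W) = -3*W/W = -3*1 = -3)
L(q) = √(2 + 7*q/12)
L(v(√(2 + 0)))³ = (√(72 + 21*(-3))/6)³ = (√(72 - 63)/6)³ = (√9/6)³ = ((⅙)*3)³ = (½)³ = ⅛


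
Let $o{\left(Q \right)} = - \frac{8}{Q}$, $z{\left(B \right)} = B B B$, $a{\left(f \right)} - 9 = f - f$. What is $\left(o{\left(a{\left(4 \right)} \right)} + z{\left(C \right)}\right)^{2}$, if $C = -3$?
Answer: $\frac{63001}{81} \approx 777.79$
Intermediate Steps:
$a{\left(f \right)} = 9$ ($a{\left(f \right)} = 9 + \left(f - f\right) = 9 + 0 = 9$)
$z{\left(B \right)} = B^{3}$ ($z{\left(B \right)} = B^{2} B = B^{3}$)
$\left(o{\left(a{\left(4 \right)} \right)} + z{\left(C \right)}\right)^{2} = \left(- \frac{8}{9} + \left(-3\right)^{3}\right)^{2} = \left(\left(-8\right) \frac{1}{9} - 27\right)^{2} = \left(- \frac{8}{9} - 27\right)^{2} = \left(- \frac{251}{9}\right)^{2} = \frac{63001}{81}$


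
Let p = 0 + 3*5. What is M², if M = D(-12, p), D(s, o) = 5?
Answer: 25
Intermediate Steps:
p = 15 (p = 0 + 15 = 15)
M = 5
M² = 5² = 25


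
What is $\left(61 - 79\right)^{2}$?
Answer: $324$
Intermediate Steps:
$\left(61 - 79\right)^{2} = \left(-18\right)^{2} = 324$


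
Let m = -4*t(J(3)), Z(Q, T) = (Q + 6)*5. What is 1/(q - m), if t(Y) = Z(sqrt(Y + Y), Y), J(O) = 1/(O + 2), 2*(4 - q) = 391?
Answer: -286/19809 - 16*sqrt(10)/19809 ≈ -0.016992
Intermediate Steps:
q = -383/2 (q = 4 - 1/2*391 = 4 - 391/2 = -383/2 ≈ -191.50)
J(O) = 1/(2 + O)
Z(Q, T) = 30 + 5*Q (Z(Q, T) = (6 + Q)*5 = 30 + 5*Q)
t(Y) = 30 + 5*sqrt(2)*sqrt(Y) (t(Y) = 30 + 5*sqrt(Y + Y) = 30 + 5*sqrt(2*Y) = 30 + 5*(sqrt(2)*sqrt(Y)) = 30 + 5*sqrt(2)*sqrt(Y))
m = -120 - 4*sqrt(10) (m = -4*(30 + 5*sqrt(2)*sqrt(1/(2 + 3))) = -4*(30 + 5*sqrt(2)*sqrt(1/5)) = -4*(30 + 5*sqrt(2)*(sqrt(5)/5)) = -4*(30 + sqrt(10)) = -120 - 4*sqrt(10) ≈ -132.65)
1/(q - m) = 1/(-383/2 - (-120 - 4*sqrt(10))) = 1/(-383/2 + (120 + 4*sqrt(10))) = 1/(-143/2 + 4*sqrt(10))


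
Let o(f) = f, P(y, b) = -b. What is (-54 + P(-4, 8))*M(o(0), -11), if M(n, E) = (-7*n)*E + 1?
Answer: -62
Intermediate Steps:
M(n, E) = 1 - 7*E*n (M(n, E) = -7*E*n + 1 = 1 - 7*E*n)
(-54 + P(-4, 8))*M(o(0), -11) = (-54 - 1*8)*(1 - 7*(-11)*0) = (-54 - 8)*(1 + 0) = -62*1 = -62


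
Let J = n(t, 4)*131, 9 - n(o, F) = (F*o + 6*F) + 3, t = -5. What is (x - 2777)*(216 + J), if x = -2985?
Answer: -2754236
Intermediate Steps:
n(o, F) = 6 - 6*F - F*o (n(o, F) = 9 - ((F*o + 6*F) + 3) = 9 - ((6*F + F*o) + 3) = 9 - (3 + 6*F + F*o) = 9 + (-3 - 6*F - F*o) = 6 - 6*F - F*o)
J = 262 (J = (6 - 6*4 - 1*4*(-5))*131 = (6 - 24 + 20)*131 = 2*131 = 262)
(x - 2777)*(216 + J) = (-2985 - 2777)*(216 + 262) = -5762*478 = -2754236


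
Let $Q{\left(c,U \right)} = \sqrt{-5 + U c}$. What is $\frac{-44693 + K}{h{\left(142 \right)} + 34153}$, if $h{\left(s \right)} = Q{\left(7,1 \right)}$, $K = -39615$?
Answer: $- \frac{2879371124}{1166427407} + \frac{84308 \sqrt{2}}{1166427407} \approx -2.4684$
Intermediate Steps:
$h{\left(s \right)} = \sqrt{2}$ ($h{\left(s \right)} = \sqrt{-5 + 1 \cdot 7} = \sqrt{-5 + 7} = \sqrt{2}$)
$\frac{-44693 + K}{h{\left(142 \right)} + 34153} = \frac{-44693 - 39615}{\sqrt{2} + 34153} = - \frac{84308}{34153 + \sqrt{2}}$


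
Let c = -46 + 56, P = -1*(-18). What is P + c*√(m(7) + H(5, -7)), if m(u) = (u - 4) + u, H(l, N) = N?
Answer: 18 + 10*√3 ≈ 35.320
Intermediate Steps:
P = 18
m(u) = -4 + 2*u (m(u) = (-4 + u) + u = -4 + 2*u)
c = 10
P + c*√(m(7) + H(5, -7)) = 18 + 10*√((-4 + 2*7) - 7) = 18 + 10*√((-4 + 14) - 7) = 18 + 10*√(10 - 7) = 18 + 10*√3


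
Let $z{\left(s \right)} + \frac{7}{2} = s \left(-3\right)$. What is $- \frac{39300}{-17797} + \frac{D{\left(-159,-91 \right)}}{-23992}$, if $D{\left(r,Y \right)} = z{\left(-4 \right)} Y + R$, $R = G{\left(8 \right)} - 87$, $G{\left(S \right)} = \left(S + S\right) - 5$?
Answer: $\frac{1916008303}{853971248} \approx 2.2436$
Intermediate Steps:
$G{\left(S \right)} = -5 + 2 S$ ($G{\left(S \right)} = 2 S - 5 = -5 + 2 S$)
$z{\left(s \right)} = - \frac{7}{2} - 3 s$ ($z{\left(s \right)} = - \frac{7}{2} + s \left(-3\right) = - \frac{7}{2} - 3 s$)
$R = -76$ ($R = \left(-5 + 2 \cdot 8\right) - 87 = \left(-5 + 16\right) - 87 = 11 - 87 = -76$)
$D{\left(r,Y \right)} = -76 + \frac{17 Y}{2}$ ($D{\left(r,Y \right)} = \left(- \frac{7}{2} - -12\right) Y - 76 = \left(- \frac{7}{2} + 12\right) Y - 76 = \frac{17 Y}{2} - 76 = -76 + \frac{17 Y}{2}$)
$- \frac{39300}{-17797} + \frac{D{\left(-159,-91 \right)}}{-23992} = - \frac{39300}{-17797} + \frac{-76 + \frac{17}{2} \left(-91\right)}{-23992} = \left(-39300\right) \left(- \frac{1}{17797}\right) + \left(-76 - \frac{1547}{2}\right) \left(- \frac{1}{23992}\right) = \frac{39300}{17797} - - \frac{1699}{47984} = \frac{39300}{17797} + \frac{1699}{47984} = \frac{1916008303}{853971248}$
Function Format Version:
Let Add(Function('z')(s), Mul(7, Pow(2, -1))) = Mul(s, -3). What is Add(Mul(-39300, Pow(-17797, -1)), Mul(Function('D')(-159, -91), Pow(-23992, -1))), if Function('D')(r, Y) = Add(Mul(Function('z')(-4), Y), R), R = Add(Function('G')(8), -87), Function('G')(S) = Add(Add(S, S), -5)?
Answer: Rational(1916008303, 853971248) ≈ 2.2436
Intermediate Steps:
Function('G')(S) = Add(-5, Mul(2, S)) (Function('G')(S) = Add(Mul(2, S), -5) = Add(-5, Mul(2, S)))
Function('z')(s) = Add(Rational(-7, 2), Mul(-3, s)) (Function('z')(s) = Add(Rational(-7, 2), Mul(s, -3)) = Add(Rational(-7, 2), Mul(-3, s)))
R = -76 (R = Add(Add(-5, Mul(2, 8)), -87) = Add(Add(-5, 16), -87) = Add(11, -87) = -76)
Function('D')(r, Y) = Add(-76, Mul(Rational(17, 2), Y)) (Function('D')(r, Y) = Add(Mul(Add(Rational(-7, 2), Mul(-3, -4)), Y), -76) = Add(Mul(Add(Rational(-7, 2), 12), Y), -76) = Add(Mul(Rational(17, 2), Y), -76) = Add(-76, Mul(Rational(17, 2), Y)))
Add(Mul(-39300, Pow(-17797, -1)), Mul(Function('D')(-159, -91), Pow(-23992, -1))) = Add(Mul(-39300, Pow(-17797, -1)), Mul(Add(-76, Mul(Rational(17, 2), -91)), Pow(-23992, -1))) = Add(Mul(-39300, Rational(-1, 17797)), Mul(Add(-76, Rational(-1547, 2)), Rational(-1, 23992))) = Add(Rational(39300, 17797), Mul(Rational(-1699, 2), Rational(-1, 23992))) = Add(Rational(39300, 17797), Rational(1699, 47984)) = Rational(1916008303, 853971248)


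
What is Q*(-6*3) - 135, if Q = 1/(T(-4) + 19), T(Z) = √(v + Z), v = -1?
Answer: 9*(-15*√5 + 287*I)/(√5 - 19*I) ≈ -135.93 + 0.10997*I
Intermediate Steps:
T(Z) = √(-1 + Z)
Q = 1/(19 + I*√5) (Q = 1/(√(-1 - 4) + 19) = 1/(√(-5) + 19) = 1/(I*√5 + 19) = 1/(19 + I*√5) ≈ 0.051913 - 0.0061095*I)
Q*(-6*3) - 135 = (19/366 - I*√5/366)*(-6*3) - 135 = (19/366 - I*√5/366)*(-18) - 135 = (-57/61 + 3*I*√5/61) - 135 = -8292/61 + 3*I*√5/61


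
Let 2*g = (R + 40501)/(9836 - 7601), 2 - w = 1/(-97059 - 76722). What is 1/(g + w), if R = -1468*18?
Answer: 258933690/1333307249 ≈ 0.19420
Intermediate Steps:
R = -26424
w = 347563/173781 (w = 2 - 1/(-97059 - 76722) = 2 - 1/(-173781) = 2 - 1*(-1/173781) = 2 + 1/173781 = 347563/173781 ≈ 2.0000)
g = 14077/4470 (g = ((-26424 + 40501)/(9836 - 7601))/2 = (14077/2235)/2 = (14077*(1/2235))/2 = (½)*(14077/2235) = 14077/4470 ≈ 3.1492)
1/(g + w) = 1/(14077/4470 + 347563/173781) = 1/(1333307249/258933690) = 258933690/1333307249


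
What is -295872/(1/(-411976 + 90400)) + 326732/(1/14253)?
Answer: 99802245468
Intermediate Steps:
-295872/(1/(-411976 + 90400)) + 326732/(1/14253) = -295872/(1/(-321576)) + 326732/(1/14253) = -295872/(-1/321576) + 326732*14253 = -295872*(-321576) + 4656911196 = 95145334272 + 4656911196 = 99802245468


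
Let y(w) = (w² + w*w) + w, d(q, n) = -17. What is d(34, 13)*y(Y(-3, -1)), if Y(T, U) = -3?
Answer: -255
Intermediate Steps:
y(w) = w + 2*w² (y(w) = (w² + w²) + w = 2*w² + w = w + 2*w²)
d(34, 13)*y(Y(-3, -1)) = -(-51)*(1 + 2*(-3)) = -(-51)*(1 - 6) = -(-51)*(-5) = -17*15 = -255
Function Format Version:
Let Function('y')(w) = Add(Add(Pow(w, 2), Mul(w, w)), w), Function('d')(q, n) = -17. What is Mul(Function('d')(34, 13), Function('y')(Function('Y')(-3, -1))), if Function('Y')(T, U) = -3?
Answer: -255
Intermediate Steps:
Function('y')(w) = Add(w, Mul(2, Pow(w, 2))) (Function('y')(w) = Add(Add(Pow(w, 2), Pow(w, 2)), w) = Add(Mul(2, Pow(w, 2)), w) = Add(w, Mul(2, Pow(w, 2))))
Mul(Function('d')(34, 13), Function('y')(Function('Y')(-3, -1))) = Mul(-17, Mul(-3, Add(1, Mul(2, -3)))) = Mul(-17, Mul(-3, Add(1, -6))) = Mul(-17, Mul(-3, -5)) = Mul(-17, 15) = -255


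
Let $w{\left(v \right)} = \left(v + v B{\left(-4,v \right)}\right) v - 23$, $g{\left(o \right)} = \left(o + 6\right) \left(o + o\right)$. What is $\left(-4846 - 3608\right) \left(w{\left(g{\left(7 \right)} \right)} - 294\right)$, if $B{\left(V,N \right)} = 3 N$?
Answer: $-153173891994$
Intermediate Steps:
$g{\left(o \right)} = 2 o \left(6 + o\right)$ ($g{\left(o \right)} = \left(6 + o\right) 2 o = 2 o \left(6 + o\right)$)
$w{\left(v \right)} = -23 + v \left(v + 3 v^{2}\right)$ ($w{\left(v \right)} = \left(v + v 3 v\right) v - 23 = \left(v + 3 v^{2}\right) v - 23 = v \left(v + 3 v^{2}\right) - 23 = -23 + v \left(v + 3 v^{2}\right)$)
$\left(-4846 - 3608\right) \left(w{\left(g{\left(7 \right)} \right)} - 294\right) = \left(-4846 - 3608\right) \left(\left(-23 + \left(2 \cdot 7 \left(6 + 7\right)\right)^{2} + 3 \left(2 \cdot 7 \left(6 + 7\right)\right)^{3}\right) - 294\right) = - 8454 \left(\left(-23 + \left(2 \cdot 7 \cdot 13\right)^{2} + 3 \left(2 \cdot 7 \cdot 13\right)^{3}\right) - 294\right) = - 8454 \left(\left(-23 + 182^{2} + 3 \cdot 182^{3}\right) - 294\right) = - 8454 \left(\left(-23 + 33124 + 3 \cdot 6028568\right) - 294\right) = - 8454 \left(\left(-23 + 33124 + 18085704\right) - 294\right) = - 8454 \left(18118805 - 294\right) = \left(-8454\right) 18118511 = -153173891994$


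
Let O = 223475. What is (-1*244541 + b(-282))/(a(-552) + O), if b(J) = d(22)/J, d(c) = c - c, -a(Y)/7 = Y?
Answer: -5203/4837 ≈ -1.0757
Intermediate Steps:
a(Y) = -7*Y
d(c) = 0
b(J) = 0 (b(J) = 0/J = 0)
(-1*244541 + b(-282))/(a(-552) + O) = (-1*244541 + 0)/(-7*(-552) + 223475) = (-244541 + 0)/(3864 + 223475) = -244541/227339 = -244541*1/227339 = -5203/4837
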